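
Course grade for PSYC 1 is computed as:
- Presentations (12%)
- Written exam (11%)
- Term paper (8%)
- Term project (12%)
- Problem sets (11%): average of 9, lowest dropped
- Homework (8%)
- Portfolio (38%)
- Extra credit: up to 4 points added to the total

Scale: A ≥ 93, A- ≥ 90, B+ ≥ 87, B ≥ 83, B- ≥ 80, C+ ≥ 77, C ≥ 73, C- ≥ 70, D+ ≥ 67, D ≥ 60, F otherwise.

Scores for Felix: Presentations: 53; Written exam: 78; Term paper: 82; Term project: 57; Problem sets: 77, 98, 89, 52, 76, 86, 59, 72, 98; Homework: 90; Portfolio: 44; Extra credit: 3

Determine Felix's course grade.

D

Problem sets: drop 52 → average of remaining 8 = 655/8 = 81.875
Weighted total:
  Presentations 53 × 0.12 = 6.36
  Written exam 78 × 0.11 = 8.58
  Term paper 82 × 0.08 = 6.56
  Term project 57 × 0.12 = 6.84
  Problem sets 81.875 × 0.11 = 9.00625
  Homework 90 × 0.08 = 7.2
  Portfolio 44 × 0.38 = 16.72
Sum = 61.26625
Extra credit: 61.26625 + 3 = 64.26625
64.26625 is ≥ 60 and < 67 → D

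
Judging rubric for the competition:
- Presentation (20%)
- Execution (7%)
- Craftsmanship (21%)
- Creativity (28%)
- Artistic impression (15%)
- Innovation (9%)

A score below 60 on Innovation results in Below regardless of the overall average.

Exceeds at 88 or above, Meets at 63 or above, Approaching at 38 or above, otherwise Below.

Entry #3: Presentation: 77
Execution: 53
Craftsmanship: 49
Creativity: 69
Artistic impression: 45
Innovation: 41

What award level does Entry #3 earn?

Innovation score 41 < 60: minimum not met.
Weighted total:
  Presentation 77 × 0.2 = 15.4
  Execution 53 × 0.07 = 3.71
  Craftsmanship 49 × 0.21 = 10.29
  Creativity 69 × 0.28 = 19.32
  Artistic impression 45 × 0.15 = 6.75
  Innovation 41 × 0.09 = 3.69
Sum = 59.16
Because the Innovation minimum was not met, the result is Below.

Below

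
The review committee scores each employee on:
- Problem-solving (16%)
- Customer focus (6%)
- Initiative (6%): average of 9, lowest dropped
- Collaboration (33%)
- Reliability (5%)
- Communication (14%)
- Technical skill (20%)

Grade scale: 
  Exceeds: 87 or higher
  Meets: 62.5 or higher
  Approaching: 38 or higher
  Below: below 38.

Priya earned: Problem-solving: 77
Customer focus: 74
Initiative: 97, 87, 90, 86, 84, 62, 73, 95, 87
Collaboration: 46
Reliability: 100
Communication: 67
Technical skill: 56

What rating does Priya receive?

Meets

Initiative: drop 62 → average of remaining 8 = 699/8 = 87.375
Weighted total:
  Problem-solving 77 × 0.16 = 12.32
  Customer focus 74 × 0.06 = 4.44
  Initiative 87.375 × 0.06 = 5.2425
  Collaboration 46 × 0.33 = 15.18
  Reliability 100 × 0.05 = 5
  Communication 67 × 0.14 = 9.38
  Technical skill 56 × 0.2 = 11.2
Sum = 62.7625
62.7625 is ≥ 62.5 and < 87 → Meets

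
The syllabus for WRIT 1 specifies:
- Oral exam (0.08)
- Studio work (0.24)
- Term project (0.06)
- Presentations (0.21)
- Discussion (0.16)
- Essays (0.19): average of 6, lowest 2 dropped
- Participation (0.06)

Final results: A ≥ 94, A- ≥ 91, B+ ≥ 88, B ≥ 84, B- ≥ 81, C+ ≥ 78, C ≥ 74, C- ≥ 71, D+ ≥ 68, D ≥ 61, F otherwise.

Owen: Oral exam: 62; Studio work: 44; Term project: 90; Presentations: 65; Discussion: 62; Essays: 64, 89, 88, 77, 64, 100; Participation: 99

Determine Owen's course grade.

D

Essays: drop 64, 64 → average of remaining 4 = 354/4 = 88.5
Weighted total:
  Oral exam 62 × 0.08 = 4.96
  Studio work 44 × 0.24 = 10.56
  Term project 90 × 0.06 = 5.4
  Presentations 65 × 0.21 = 13.65
  Discussion 62 × 0.16 = 9.92
  Essays 88.5 × 0.19 = 16.815
  Participation 99 × 0.06 = 5.94
Sum = 67.245
67.245 is ≥ 61 and < 68 → D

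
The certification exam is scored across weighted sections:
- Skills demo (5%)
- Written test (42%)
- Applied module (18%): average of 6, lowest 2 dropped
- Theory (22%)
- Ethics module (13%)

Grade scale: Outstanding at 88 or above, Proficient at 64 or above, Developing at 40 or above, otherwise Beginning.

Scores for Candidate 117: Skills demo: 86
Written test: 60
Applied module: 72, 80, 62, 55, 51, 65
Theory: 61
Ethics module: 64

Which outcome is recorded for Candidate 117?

Developing

Applied module: drop 51, 55 → average of remaining 4 = 279/4 = 69.75
Weighted total:
  Skills demo 86 × 0.05 = 4.3
  Written test 60 × 0.42 = 25.2
  Applied module 69.75 × 0.18 = 12.555
  Theory 61 × 0.22 = 13.42
  Ethics module 64 × 0.13 = 8.32
Sum = 63.795
63.795 is ≥ 40 and < 64 → Developing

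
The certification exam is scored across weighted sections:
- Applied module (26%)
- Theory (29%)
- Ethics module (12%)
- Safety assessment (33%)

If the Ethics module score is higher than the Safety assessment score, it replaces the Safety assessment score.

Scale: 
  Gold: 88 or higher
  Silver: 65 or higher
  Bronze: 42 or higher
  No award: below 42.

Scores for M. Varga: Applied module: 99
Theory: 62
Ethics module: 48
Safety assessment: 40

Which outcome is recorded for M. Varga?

Silver

Ethics module (48) > Safety assessment (40), so Safety assessment counts as 48.
Weighted total:
  Applied module 99 × 0.26 = 25.74
  Theory 62 × 0.29 = 17.98
  Ethics module 48 × 0.12 = 5.76
  Safety assessment 48 × 0.33 = 15.84
Sum = 65.32
65.32 is ≥ 65 and < 88 → Silver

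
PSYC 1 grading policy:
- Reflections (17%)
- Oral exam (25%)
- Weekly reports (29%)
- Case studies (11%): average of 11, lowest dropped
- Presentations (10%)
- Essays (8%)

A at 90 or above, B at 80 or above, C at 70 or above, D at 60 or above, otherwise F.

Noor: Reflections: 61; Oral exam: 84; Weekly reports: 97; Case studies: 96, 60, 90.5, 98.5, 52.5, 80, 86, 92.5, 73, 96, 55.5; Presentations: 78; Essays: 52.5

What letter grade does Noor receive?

B

Case studies: drop 52.5 → average of remaining 10 = 828/10 = 82.8
Weighted total:
  Reflections 61 × 0.17 = 10.37
  Oral exam 84 × 0.25 = 21
  Weekly reports 97 × 0.29 = 28.13
  Case studies 82.8 × 0.11 = 9.108
  Presentations 78 × 0.1 = 7.8
  Essays 52.5 × 0.08 = 4.2
Sum = 80.608
80.608 is ≥ 80 and < 90 → B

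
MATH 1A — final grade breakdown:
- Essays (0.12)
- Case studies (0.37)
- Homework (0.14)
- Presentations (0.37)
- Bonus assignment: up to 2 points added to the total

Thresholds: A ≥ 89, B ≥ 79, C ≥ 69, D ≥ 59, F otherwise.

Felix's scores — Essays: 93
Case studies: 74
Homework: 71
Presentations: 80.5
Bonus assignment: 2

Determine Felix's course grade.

B

Weighted total:
  Essays 93 × 0.12 = 11.16
  Case studies 74 × 0.37 = 27.38
  Homework 71 × 0.14 = 9.94
  Presentations 80.5 × 0.37 = 29.785
Sum = 78.265
Bonus assignment: 78.265 + 2 = 80.265
80.265 is ≥ 79 and < 89 → B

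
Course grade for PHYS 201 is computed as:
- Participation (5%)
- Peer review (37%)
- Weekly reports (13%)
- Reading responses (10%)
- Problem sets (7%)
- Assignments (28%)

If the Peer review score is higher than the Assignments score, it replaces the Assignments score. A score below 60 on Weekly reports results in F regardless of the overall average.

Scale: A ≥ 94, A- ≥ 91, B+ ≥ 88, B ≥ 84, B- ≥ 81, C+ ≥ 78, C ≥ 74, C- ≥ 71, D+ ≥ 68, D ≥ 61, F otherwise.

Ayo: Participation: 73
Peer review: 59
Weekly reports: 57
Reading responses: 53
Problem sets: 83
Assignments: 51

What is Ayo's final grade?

Peer review (59) > Assignments (51), so Assignments counts as 59.
Weekly reports score 57 < 60: minimum not met.
Weighted total:
  Participation 73 × 0.05 = 3.65
  Peer review 59 × 0.37 = 21.83
  Weekly reports 57 × 0.13 = 7.41
  Reading responses 53 × 0.1 = 5.3
  Problem sets 83 × 0.07 = 5.81
  Assignments 59 × 0.28 = 16.52
Sum = 60.52
Because the Weekly reports minimum was not met, the result is F.

F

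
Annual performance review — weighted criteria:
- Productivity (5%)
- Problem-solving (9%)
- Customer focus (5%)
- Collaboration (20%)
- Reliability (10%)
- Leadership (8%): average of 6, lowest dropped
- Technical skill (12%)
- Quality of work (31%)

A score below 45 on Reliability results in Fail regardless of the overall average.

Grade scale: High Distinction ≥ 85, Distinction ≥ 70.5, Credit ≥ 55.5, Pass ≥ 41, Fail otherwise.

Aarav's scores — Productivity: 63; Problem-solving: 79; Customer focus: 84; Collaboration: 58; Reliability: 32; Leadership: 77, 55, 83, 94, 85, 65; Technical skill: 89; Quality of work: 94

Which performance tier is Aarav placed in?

Fail

Leadership: drop 55 → average of remaining 5 = 404/5 = 80.8
Reliability score 32 < 45: minimum not met.
Weighted total:
  Productivity 63 × 0.05 = 3.15
  Problem-solving 79 × 0.09 = 7.11
  Customer focus 84 × 0.05 = 4.2
  Collaboration 58 × 0.2 = 11.6
  Reliability 32 × 0.1 = 3.2
  Leadership 80.8 × 0.08 = 6.464
  Technical skill 89 × 0.12 = 10.68
  Quality of work 94 × 0.31 = 29.14
Sum = 75.544
Because the Reliability minimum was not met, the result is Fail.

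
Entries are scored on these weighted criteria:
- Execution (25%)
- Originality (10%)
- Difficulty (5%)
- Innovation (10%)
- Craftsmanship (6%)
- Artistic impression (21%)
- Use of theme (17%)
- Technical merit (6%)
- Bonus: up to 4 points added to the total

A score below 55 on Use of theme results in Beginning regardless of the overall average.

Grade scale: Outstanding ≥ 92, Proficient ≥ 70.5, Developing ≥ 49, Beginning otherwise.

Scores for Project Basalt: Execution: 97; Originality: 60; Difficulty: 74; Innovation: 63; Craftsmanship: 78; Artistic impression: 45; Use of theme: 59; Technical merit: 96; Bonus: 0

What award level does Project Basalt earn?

Developing

Use of theme score 59 ≥ 55: minimum met.
Weighted total:
  Execution 97 × 0.25 = 24.25
  Originality 60 × 0.1 = 6
  Difficulty 74 × 0.05 = 3.7
  Innovation 63 × 0.1 = 6.3
  Craftsmanship 78 × 0.06 = 4.68
  Artistic impression 45 × 0.21 = 9.45
  Use of theme 59 × 0.17 = 10.03
  Technical merit 96 × 0.06 = 5.76
Sum = 70.17
Bonus: 70.17 + 0 = 70.17
70.17 is ≥ 49 and < 70.5 → Developing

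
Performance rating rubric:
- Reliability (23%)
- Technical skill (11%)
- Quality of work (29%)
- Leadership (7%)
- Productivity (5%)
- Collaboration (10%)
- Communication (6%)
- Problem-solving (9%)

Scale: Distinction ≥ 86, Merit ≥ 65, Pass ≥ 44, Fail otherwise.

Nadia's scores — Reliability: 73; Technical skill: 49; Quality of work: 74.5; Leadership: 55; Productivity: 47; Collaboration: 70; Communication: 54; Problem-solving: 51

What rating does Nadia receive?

Pass

Weighted total:
  Reliability 73 × 0.23 = 16.79
  Technical skill 49 × 0.11 = 5.39
  Quality of work 74.5 × 0.29 = 21.605
  Leadership 55 × 0.07 = 3.85
  Productivity 47 × 0.05 = 2.35
  Collaboration 70 × 0.1 = 7
  Communication 54 × 0.06 = 3.24
  Problem-solving 51 × 0.09 = 4.59
Sum = 64.815
64.815 is ≥ 44 and < 65 → Pass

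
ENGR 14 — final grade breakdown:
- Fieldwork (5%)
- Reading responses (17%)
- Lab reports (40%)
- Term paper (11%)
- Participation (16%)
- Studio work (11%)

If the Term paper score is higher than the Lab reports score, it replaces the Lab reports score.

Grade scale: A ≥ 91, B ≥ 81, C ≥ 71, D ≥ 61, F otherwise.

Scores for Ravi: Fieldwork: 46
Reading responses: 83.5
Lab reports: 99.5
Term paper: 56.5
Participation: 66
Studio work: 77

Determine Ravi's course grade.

B

Term paper (56.5) ≤ Lab reports (99.5), so Lab reports stays at 99.5.
Weighted total:
  Fieldwork 46 × 0.05 = 2.3
  Reading responses 83.5 × 0.17 = 14.195
  Lab reports 99.5 × 0.4 = 39.8
  Term paper 56.5 × 0.11 = 6.215
  Participation 66 × 0.16 = 10.56
  Studio work 77 × 0.11 = 8.47
Sum = 81.54
81.54 is ≥ 81 and < 91 → B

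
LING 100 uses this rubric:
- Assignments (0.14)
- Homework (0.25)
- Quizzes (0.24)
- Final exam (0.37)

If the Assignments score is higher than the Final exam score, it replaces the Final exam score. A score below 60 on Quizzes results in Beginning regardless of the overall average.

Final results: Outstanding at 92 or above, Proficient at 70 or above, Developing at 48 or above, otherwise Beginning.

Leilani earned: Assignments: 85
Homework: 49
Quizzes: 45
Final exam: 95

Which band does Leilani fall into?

Assignments (85) ≤ Final exam (95), so Final exam stays at 95.
Quizzes score 45 < 60: minimum not met.
Weighted total:
  Assignments 85 × 0.14 = 11.9
  Homework 49 × 0.25 = 12.25
  Quizzes 45 × 0.24 = 10.8
  Final exam 95 × 0.37 = 35.15
Sum = 70.1
Because the Quizzes minimum was not met, the result is Beginning.

Beginning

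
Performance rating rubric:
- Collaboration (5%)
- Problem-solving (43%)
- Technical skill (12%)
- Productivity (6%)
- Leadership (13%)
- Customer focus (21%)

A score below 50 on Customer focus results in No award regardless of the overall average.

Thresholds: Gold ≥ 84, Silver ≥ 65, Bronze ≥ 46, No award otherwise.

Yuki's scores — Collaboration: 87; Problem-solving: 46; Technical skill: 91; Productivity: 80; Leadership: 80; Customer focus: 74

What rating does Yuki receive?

Customer focus score 74 ≥ 50: minimum met.
Weighted total:
  Collaboration 87 × 0.05 = 4.35
  Problem-solving 46 × 0.43 = 19.78
  Technical skill 91 × 0.12 = 10.92
  Productivity 80 × 0.06 = 4.8
  Leadership 80 × 0.13 = 10.4
  Customer focus 74 × 0.21 = 15.54
Sum = 65.79
65.79 is ≥ 65 and < 84 → Silver

Silver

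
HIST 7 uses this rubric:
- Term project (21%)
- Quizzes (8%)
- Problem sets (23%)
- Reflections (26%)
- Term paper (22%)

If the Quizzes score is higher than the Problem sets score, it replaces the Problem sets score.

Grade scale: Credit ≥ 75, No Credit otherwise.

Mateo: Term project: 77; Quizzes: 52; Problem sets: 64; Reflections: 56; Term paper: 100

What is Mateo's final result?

Quizzes (52) ≤ Problem sets (64), so Problem sets stays at 64.
Weighted total:
  Term project 77 × 0.21 = 16.17
  Quizzes 52 × 0.08 = 4.16
  Problem sets 64 × 0.23 = 14.72
  Reflections 56 × 0.26 = 14.56
  Term paper 100 × 0.22 = 22
Sum = 71.61
71.61 < 75 → No Credit

No Credit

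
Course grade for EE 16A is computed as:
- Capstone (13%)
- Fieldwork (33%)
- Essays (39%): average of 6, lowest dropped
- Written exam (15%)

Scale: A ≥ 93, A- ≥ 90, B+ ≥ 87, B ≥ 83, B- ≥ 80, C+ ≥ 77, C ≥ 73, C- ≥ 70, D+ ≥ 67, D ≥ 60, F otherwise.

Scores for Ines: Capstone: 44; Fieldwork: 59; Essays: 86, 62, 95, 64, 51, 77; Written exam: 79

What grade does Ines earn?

Essays: drop 51 → average of remaining 5 = 384/5 = 76.8
Weighted total:
  Capstone 44 × 0.13 = 5.72
  Fieldwork 59 × 0.33 = 19.47
  Essays 76.8 × 0.39 = 29.952
  Written exam 79 × 0.15 = 11.85
Sum = 66.992
66.992 is ≥ 60 and < 67 → D

D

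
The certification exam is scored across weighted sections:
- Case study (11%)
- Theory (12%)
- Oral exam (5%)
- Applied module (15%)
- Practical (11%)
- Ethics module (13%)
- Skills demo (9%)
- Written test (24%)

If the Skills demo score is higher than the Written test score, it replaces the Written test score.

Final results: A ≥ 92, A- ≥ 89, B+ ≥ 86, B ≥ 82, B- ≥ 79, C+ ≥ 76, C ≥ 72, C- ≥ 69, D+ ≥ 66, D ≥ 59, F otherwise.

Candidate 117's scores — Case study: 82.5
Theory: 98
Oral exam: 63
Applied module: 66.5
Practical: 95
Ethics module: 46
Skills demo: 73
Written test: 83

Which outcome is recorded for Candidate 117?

C+

Skills demo (73) ≤ Written test (83), so Written test stays at 83.
Weighted total:
  Case study 82.5 × 0.11 = 9.075
  Theory 98 × 0.12 = 11.76
  Oral exam 63 × 0.05 = 3.15
  Applied module 66.5 × 0.15 = 9.975
  Practical 95 × 0.11 = 10.45
  Ethics module 46 × 0.13 = 5.98
  Skills demo 73 × 0.09 = 6.57
  Written test 83 × 0.24 = 19.92
Sum = 76.88
76.88 is ≥ 76 and < 79 → C+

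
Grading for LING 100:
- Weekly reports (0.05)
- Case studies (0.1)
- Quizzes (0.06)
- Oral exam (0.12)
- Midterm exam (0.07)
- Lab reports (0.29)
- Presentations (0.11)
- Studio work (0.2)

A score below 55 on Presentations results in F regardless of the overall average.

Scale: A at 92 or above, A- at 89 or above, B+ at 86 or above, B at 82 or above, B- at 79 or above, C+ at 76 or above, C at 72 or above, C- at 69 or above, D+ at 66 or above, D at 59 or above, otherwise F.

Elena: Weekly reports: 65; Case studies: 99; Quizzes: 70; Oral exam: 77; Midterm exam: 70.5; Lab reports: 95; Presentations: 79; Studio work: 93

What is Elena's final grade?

Presentations score 79 ≥ 55: minimum met.
Weighted total:
  Weekly reports 65 × 0.05 = 3.25
  Case studies 99 × 0.1 = 9.9
  Quizzes 70 × 0.06 = 4.2
  Oral exam 77 × 0.12 = 9.24
  Midterm exam 70.5 × 0.07 = 4.935
  Lab reports 95 × 0.29 = 27.55
  Presentations 79 × 0.11 = 8.69
  Studio work 93 × 0.2 = 18.6
Sum = 86.365
86.365 is ≥ 86 and < 89 → B+

B+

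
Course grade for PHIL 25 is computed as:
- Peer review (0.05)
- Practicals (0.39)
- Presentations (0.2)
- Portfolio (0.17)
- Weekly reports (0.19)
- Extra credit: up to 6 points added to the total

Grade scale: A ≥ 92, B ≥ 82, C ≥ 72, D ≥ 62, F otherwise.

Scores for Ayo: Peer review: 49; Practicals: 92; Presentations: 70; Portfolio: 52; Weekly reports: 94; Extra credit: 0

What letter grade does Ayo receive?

Weighted total:
  Peer review 49 × 0.05 = 2.45
  Practicals 92 × 0.39 = 35.88
  Presentations 70 × 0.2 = 14
  Portfolio 52 × 0.17 = 8.84
  Weekly reports 94 × 0.19 = 17.86
Sum = 79.03
Extra credit: 79.03 + 0 = 79.03
79.03 is ≥ 72 and < 82 → C

C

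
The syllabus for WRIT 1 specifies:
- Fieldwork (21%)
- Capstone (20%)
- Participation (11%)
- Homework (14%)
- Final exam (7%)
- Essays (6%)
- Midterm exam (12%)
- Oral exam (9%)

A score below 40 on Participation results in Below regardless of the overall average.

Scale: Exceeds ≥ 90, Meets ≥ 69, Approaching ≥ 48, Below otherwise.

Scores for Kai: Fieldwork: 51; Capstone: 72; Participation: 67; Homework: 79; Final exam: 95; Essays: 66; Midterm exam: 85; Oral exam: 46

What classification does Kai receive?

Approaching

Participation score 67 ≥ 40: minimum met.
Weighted total:
  Fieldwork 51 × 0.21 = 10.71
  Capstone 72 × 0.2 = 14.4
  Participation 67 × 0.11 = 7.37
  Homework 79 × 0.14 = 11.06
  Final exam 95 × 0.07 = 6.65
  Essays 66 × 0.06 = 3.96
  Midterm exam 85 × 0.12 = 10.2
  Oral exam 46 × 0.09 = 4.14
Sum = 68.49
68.49 is ≥ 48 and < 69 → Approaching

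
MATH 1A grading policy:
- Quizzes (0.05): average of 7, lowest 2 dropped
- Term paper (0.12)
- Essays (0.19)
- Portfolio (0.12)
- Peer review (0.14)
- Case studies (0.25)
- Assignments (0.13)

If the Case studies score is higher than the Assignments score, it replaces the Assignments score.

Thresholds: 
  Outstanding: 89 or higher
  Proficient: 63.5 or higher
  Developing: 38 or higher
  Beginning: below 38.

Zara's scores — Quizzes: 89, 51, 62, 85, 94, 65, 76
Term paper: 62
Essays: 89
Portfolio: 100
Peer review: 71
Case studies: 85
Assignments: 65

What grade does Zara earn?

Proficient

Quizzes: drop 51, 62 → average of remaining 5 = 409/5 = 81.8
Case studies (85) > Assignments (65), so Assignments counts as 85.
Weighted total:
  Quizzes 81.8 × 0.05 = 4.09
  Term paper 62 × 0.12 = 7.44
  Essays 89 × 0.19 = 16.91
  Portfolio 100 × 0.12 = 12
  Peer review 71 × 0.14 = 9.94
  Case studies 85 × 0.25 = 21.25
  Assignments 85 × 0.13 = 11.05
Sum = 82.68
82.68 is ≥ 63.5 and < 89 → Proficient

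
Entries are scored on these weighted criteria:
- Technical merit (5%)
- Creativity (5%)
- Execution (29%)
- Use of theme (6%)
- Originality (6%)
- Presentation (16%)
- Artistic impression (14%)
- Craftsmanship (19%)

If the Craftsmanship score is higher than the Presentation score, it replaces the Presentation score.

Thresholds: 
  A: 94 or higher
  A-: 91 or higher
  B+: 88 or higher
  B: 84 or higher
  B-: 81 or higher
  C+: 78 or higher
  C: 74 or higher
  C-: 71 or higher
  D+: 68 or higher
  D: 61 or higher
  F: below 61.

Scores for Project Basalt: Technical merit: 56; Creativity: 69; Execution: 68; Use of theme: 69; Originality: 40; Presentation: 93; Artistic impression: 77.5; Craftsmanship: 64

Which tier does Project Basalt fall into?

D+

Craftsmanship (64) ≤ Presentation (93), so Presentation stays at 93.
Weighted total:
  Technical merit 56 × 0.05 = 2.8
  Creativity 69 × 0.05 = 3.45
  Execution 68 × 0.29 = 19.72
  Use of theme 69 × 0.06 = 4.14
  Originality 40 × 0.06 = 2.4
  Presentation 93 × 0.16 = 14.88
  Artistic impression 77.5 × 0.14 = 10.85
  Craftsmanship 64 × 0.19 = 12.16
Sum = 70.4
70.4 is ≥ 68 and < 71 → D+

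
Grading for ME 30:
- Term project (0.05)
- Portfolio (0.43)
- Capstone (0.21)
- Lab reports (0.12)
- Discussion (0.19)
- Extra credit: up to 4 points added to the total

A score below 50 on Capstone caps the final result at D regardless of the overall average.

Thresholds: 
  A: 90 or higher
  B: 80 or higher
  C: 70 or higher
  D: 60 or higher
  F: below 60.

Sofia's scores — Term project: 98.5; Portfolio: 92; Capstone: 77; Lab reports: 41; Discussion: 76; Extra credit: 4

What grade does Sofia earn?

B

Capstone score 77 ≥ 50: minimum met.
Weighted total:
  Term project 98.5 × 0.05 = 4.925
  Portfolio 92 × 0.43 = 39.56
  Capstone 77 × 0.21 = 16.17
  Lab reports 41 × 0.12 = 4.92
  Discussion 76 × 0.19 = 14.44
Sum = 80.015
Extra credit: 80.015 + 4 = 84.015
84.015 is ≥ 80 and < 90 → B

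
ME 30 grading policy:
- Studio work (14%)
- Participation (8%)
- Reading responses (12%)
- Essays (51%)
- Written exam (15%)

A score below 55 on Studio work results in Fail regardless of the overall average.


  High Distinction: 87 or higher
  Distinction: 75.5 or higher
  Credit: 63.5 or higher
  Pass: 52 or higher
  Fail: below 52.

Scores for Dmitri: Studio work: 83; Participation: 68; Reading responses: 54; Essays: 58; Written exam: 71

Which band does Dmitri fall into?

Studio work score 83 ≥ 55: minimum met.
Weighted total:
  Studio work 83 × 0.14 = 11.62
  Participation 68 × 0.08 = 5.44
  Reading responses 54 × 0.12 = 6.48
  Essays 58 × 0.51 = 29.58
  Written exam 71 × 0.15 = 10.65
Sum = 63.77
63.77 is ≥ 63.5 and < 75.5 → Credit

Credit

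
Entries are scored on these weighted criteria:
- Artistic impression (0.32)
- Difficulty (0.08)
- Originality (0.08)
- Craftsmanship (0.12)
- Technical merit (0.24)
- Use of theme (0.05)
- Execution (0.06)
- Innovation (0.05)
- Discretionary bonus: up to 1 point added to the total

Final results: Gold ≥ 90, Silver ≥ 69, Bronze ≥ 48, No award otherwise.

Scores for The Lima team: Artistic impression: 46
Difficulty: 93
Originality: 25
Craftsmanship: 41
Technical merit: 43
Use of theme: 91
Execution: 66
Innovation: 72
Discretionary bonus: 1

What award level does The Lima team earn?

Weighted total:
  Artistic impression 46 × 0.32 = 14.72
  Difficulty 93 × 0.08 = 7.44
  Originality 25 × 0.08 = 2
  Craftsmanship 41 × 0.12 = 4.92
  Technical merit 43 × 0.24 = 10.32
  Use of theme 91 × 0.05 = 4.55
  Execution 66 × 0.06 = 3.96
  Innovation 72 × 0.05 = 3.6
Sum = 51.51
Discretionary bonus: 51.51 + 1 = 52.51
52.51 is ≥ 48 and < 69 → Bronze

Bronze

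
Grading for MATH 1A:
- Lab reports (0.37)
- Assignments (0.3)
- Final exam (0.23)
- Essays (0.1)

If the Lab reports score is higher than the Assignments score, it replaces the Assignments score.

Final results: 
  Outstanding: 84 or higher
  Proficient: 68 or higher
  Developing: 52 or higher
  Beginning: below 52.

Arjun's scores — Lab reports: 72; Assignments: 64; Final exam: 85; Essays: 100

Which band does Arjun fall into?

Proficient

Lab reports (72) > Assignments (64), so Assignments counts as 72.
Weighted total:
  Lab reports 72 × 0.37 = 26.64
  Assignments 72 × 0.3 = 21.6
  Final exam 85 × 0.23 = 19.55
  Essays 100 × 0.1 = 10
Sum = 77.79
77.79 is ≥ 68 and < 84 → Proficient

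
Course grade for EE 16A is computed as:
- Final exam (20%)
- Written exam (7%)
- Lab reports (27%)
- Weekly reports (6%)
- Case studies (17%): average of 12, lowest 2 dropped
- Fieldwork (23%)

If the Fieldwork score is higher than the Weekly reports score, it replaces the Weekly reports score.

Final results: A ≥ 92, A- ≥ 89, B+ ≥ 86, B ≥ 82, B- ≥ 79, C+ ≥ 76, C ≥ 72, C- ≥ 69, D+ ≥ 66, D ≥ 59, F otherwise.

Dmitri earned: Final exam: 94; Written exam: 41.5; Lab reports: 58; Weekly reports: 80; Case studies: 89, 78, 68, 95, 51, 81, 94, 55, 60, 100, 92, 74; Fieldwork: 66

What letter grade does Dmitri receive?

Case studies: drop 51, 55 → average of remaining 10 = 831/10 = 83.1
Fieldwork (66) ≤ Weekly reports (80), so Weekly reports stays at 80.
Weighted total:
  Final exam 94 × 0.2 = 18.8
  Written exam 41.5 × 0.07 = 2.905
  Lab reports 58 × 0.27 = 15.66
  Weekly reports 80 × 0.06 = 4.8
  Case studies 83.1 × 0.17 = 14.127
  Fieldwork 66 × 0.23 = 15.18
Sum = 71.472
71.472 is ≥ 69 and < 72 → C-

C-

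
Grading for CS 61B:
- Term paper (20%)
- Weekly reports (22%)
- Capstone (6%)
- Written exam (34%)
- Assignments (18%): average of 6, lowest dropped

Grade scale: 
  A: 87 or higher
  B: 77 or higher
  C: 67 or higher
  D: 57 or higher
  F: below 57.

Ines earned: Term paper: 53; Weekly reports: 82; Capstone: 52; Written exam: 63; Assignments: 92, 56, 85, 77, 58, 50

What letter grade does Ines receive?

Assignments: drop 50 → average of remaining 5 = 368/5 = 73.6
Weighted total:
  Term paper 53 × 0.2 = 10.6
  Weekly reports 82 × 0.22 = 18.04
  Capstone 52 × 0.06 = 3.12
  Written exam 63 × 0.34 = 21.42
  Assignments 73.6 × 0.18 = 13.248
Sum = 66.428
66.428 is ≥ 57 and < 67 → D

D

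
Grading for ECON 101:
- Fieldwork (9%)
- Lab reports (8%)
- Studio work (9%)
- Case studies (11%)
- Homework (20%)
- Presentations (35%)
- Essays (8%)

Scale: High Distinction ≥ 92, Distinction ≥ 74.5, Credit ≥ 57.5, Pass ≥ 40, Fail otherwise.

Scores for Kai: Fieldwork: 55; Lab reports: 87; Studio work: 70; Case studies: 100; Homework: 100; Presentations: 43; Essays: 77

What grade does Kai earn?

Weighted total:
  Fieldwork 55 × 0.09 = 4.95
  Lab reports 87 × 0.08 = 6.96
  Studio work 70 × 0.09 = 6.3
  Case studies 100 × 0.11 = 11
  Homework 100 × 0.2 = 20
  Presentations 43 × 0.35 = 15.05
  Essays 77 × 0.08 = 6.16
Sum = 70.42
70.42 is ≥ 57.5 and < 74.5 → Credit

Credit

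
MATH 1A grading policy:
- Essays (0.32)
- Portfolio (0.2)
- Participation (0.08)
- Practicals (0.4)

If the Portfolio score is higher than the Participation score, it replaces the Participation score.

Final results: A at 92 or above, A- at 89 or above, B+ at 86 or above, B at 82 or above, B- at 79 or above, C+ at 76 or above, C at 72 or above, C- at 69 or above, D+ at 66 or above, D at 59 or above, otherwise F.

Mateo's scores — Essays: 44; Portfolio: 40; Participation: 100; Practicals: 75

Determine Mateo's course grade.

D

Portfolio (40) ≤ Participation (100), so Participation stays at 100.
Weighted total:
  Essays 44 × 0.32 = 14.08
  Portfolio 40 × 0.2 = 8
  Participation 100 × 0.08 = 8
  Practicals 75 × 0.4 = 30
Sum = 60.08
60.08 is ≥ 59 and < 66 → D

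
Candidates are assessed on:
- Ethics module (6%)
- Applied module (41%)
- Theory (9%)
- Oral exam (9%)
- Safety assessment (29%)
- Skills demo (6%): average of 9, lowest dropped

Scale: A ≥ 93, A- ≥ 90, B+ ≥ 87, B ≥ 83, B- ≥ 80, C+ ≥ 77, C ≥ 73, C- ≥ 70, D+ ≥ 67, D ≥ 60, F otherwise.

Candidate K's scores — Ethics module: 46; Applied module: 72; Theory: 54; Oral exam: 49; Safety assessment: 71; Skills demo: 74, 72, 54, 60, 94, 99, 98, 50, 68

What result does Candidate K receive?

Skills demo: drop 50 → average of remaining 8 = 619/8 = 77.375
Weighted total:
  Ethics module 46 × 0.06 = 2.76
  Applied module 72 × 0.41 = 29.52
  Theory 54 × 0.09 = 4.86
  Oral exam 49 × 0.09 = 4.41
  Safety assessment 71 × 0.29 = 20.59
  Skills demo 77.375 × 0.06 = 4.6425
Sum = 66.7825
66.7825 is ≥ 60 and < 67 → D

D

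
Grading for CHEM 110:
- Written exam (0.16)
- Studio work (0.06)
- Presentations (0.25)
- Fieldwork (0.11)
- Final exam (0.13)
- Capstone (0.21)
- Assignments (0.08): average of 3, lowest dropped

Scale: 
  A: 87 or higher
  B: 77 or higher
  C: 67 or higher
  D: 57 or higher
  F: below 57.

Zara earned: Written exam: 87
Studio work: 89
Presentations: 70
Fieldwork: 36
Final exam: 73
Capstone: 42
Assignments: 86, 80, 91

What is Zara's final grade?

D

Assignments: drop 80 → average of remaining 2 = 177/2 = 88.5
Weighted total:
  Written exam 87 × 0.16 = 13.92
  Studio work 89 × 0.06 = 5.34
  Presentations 70 × 0.25 = 17.5
  Fieldwork 36 × 0.11 = 3.96
  Final exam 73 × 0.13 = 9.49
  Capstone 42 × 0.21 = 8.82
  Assignments 88.5 × 0.08 = 7.08
Sum = 66.11
66.11 is ≥ 57 and < 67 → D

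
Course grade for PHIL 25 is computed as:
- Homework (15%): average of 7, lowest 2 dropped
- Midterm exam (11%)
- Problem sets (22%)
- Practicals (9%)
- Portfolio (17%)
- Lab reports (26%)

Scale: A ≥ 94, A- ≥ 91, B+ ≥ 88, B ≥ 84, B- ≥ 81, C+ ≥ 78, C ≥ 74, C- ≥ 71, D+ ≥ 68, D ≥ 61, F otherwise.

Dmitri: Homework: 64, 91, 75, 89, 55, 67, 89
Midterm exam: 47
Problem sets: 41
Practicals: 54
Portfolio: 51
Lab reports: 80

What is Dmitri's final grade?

Homework: drop 55, 64 → average of remaining 5 = 411/5 = 82.2
Weighted total:
  Homework 82.2 × 0.15 = 12.33
  Midterm exam 47 × 0.11 = 5.17
  Problem sets 41 × 0.22 = 9.02
  Practicals 54 × 0.09 = 4.86
  Portfolio 51 × 0.17 = 8.67
  Lab reports 80 × 0.26 = 20.8
Sum = 60.85
60.85 < 61 → F

F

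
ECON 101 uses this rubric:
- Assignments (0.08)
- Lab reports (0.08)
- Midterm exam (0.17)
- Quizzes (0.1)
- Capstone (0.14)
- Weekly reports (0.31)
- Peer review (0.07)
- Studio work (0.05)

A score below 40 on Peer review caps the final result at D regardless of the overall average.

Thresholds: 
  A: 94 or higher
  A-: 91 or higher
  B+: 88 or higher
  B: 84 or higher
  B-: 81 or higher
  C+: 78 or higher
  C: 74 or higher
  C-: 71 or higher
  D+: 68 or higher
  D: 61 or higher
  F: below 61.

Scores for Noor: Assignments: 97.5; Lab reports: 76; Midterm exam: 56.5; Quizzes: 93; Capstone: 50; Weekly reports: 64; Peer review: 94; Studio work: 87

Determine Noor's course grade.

D+

Peer review score 94 ≥ 40: minimum met.
Weighted total:
  Assignments 97.5 × 0.08 = 7.8
  Lab reports 76 × 0.08 = 6.08
  Midterm exam 56.5 × 0.17 = 9.605
  Quizzes 93 × 0.1 = 9.3
  Capstone 50 × 0.14 = 7
  Weekly reports 64 × 0.31 = 19.84
  Peer review 94 × 0.07 = 6.58
  Studio work 87 × 0.05 = 4.35
Sum = 70.555
70.555 is ≥ 68 and < 71 → D+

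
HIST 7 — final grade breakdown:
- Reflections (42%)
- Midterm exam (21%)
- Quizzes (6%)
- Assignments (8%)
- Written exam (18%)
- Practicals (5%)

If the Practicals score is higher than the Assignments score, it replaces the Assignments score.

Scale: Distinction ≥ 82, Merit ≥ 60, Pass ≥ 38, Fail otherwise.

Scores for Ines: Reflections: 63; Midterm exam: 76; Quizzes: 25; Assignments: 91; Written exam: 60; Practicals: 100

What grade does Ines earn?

Practicals (100) > Assignments (91), so Assignments counts as 100.
Weighted total:
  Reflections 63 × 0.42 = 26.46
  Midterm exam 76 × 0.21 = 15.96
  Quizzes 25 × 0.06 = 1.5
  Assignments 100 × 0.08 = 8
  Written exam 60 × 0.18 = 10.8
  Practicals 100 × 0.05 = 5
Sum = 67.72
67.72 is ≥ 60 and < 82 → Merit

Merit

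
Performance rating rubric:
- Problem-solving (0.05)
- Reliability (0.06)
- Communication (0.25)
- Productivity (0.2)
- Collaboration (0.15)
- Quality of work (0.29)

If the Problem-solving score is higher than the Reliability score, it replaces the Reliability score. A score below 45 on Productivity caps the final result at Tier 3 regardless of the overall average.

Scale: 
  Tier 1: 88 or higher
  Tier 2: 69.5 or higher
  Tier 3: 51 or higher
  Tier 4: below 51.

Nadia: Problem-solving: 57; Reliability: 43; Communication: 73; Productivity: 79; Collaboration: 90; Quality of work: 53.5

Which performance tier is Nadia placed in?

Tier 3

Problem-solving (57) > Reliability (43), so Reliability counts as 57.
Productivity score 79 ≥ 45: minimum met.
Weighted total:
  Problem-solving 57 × 0.05 = 2.85
  Reliability 57 × 0.06 = 3.42
  Communication 73 × 0.25 = 18.25
  Productivity 79 × 0.2 = 15.8
  Collaboration 90 × 0.15 = 13.5
  Quality of work 53.5 × 0.29 = 15.515
Sum = 69.335
69.335 is ≥ 51 and < 69.5 → Tier 3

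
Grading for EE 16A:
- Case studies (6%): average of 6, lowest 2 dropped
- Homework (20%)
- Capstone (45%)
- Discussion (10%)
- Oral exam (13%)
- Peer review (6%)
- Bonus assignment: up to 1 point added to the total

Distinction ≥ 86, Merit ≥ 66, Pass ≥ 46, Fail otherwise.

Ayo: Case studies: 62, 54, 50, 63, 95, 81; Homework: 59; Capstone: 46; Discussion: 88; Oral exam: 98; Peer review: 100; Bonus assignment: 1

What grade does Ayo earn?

Pass

Case studies: drop 50, 54 → average of remaining 4 = 301/4 = 75.25
Weighted total:
  Case studies 75.25 × 0.06 = 4.515
  Homework 59 × 0.2 = 11.8
  Capstone 46 × 0.45 = 20.7
  Discussion 88 × 0.1 = 8.8
  Oral exam 98 × 0.13 = 12.74
  Peer review 100 × 0.06 = 6
Sum = 64.555
Bonus assignment: 64.555 + 1 = 65.555
65.555 is ≥ 46 and < 66 → Pass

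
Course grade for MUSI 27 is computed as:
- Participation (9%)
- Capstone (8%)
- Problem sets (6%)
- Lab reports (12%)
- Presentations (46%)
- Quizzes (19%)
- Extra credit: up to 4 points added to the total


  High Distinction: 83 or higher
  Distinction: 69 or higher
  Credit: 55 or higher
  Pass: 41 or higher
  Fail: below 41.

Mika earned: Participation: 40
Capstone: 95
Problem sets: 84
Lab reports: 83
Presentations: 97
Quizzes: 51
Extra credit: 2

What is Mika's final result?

Distinction

Weighted total:
  Participation 40 × 0.09 = 3.6
  Capstone 95 × 0.08 = 7.6
  Problem sets 84 × 0.06 = 5.04
  Lab reports 83 × 0.12 = 9.96
  Presentations 97 × 0.46 = 44.62
  Quizzes 51 × 0.19 = 9.69
Sum = 80.51
Extra credit: 80.51 + 2 = 82.51
82.51 is ≥ 69 and < 83 → Distinction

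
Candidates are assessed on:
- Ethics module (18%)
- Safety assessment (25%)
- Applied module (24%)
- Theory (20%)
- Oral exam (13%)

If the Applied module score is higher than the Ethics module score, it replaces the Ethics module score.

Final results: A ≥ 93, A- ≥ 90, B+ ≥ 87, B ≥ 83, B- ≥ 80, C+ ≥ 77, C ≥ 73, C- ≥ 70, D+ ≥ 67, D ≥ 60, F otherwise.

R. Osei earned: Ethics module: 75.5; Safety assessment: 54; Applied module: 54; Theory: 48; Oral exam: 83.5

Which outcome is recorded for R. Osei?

D

Applied module (54) ≤ Ethics module (75.5), so Ethics module stays at 75.5.
Weighted total:
  Ethics module 75.5 × 0.18 = 13.59
  Safety assessment 54 × 0.25 = 13.5
  Applied module 54 × 0.24 = 12.96
  Theory 48 × 0.2 = 9.6
  Oral exam 83.5 × 0.13 = 10.855
Sum = 60.505
60.505 is ≥ 60 and < 67 → D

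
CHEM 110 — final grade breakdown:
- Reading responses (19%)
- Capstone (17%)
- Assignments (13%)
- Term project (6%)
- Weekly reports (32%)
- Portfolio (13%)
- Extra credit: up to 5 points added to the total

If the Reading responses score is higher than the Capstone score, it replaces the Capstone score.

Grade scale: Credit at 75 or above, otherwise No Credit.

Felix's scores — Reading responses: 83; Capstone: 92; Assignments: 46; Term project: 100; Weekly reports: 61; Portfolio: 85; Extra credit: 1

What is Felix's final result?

No Credit

Reading responses (83) ≤ Capstone (92), so Capstone stays at 92.
Weighted total:
  Reading responses 83 × 0.19 = 15.77
  Capstone 92 × 0.17 = 15.64
  Assignments 46 × 0.13 = 5.98
  Term project 100 × 0.06 = 6
  Weekly reports 61 × 0.32 = 19.52
  Portfolio 85 × 0.13 = 11.05
Sum = 73.96
Extra credit: 73.96 + 1 = 74.96
74.96 < 75 → No Credit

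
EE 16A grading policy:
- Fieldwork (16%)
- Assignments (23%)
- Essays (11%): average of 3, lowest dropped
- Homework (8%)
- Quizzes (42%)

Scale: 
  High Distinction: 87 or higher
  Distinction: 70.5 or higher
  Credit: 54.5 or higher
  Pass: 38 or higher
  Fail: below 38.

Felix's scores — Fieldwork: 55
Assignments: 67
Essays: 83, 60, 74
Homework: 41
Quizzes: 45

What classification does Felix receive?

Credit

Essays: drop 60 → average of remaining 2 = 157/2 = 78.5
Weighted total:
  Fieldwork 55 × 0.16 = 8.8
  Assignments 67 × 0.23 = 15.41
  Essays 78.5 × 0.11 = 8.635
  Homework 41 × 0.08 = 3.28
  Quizzes 45 × 0.42 = 18.9
Sum = 55.025
55.025 is ≥ 54.5 and < 70.5 → Credit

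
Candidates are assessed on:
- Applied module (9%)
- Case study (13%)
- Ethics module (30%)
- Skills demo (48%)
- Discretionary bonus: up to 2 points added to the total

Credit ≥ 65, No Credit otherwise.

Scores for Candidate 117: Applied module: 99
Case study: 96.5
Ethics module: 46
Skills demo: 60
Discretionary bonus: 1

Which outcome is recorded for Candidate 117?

Weighted total:
  Applied module 99 × 0.09 = 8.91
  Case study 96.5 × 0.13 = 12.545
  Ethics module 46 × 0.3 = 13.8
  Skills demo 60 × 0.48 = 28.8
Sum = 64.055
Discretionary bonus: 64.055 + 1 = 65.055
65.055 ≥ 65 → Credit

Credit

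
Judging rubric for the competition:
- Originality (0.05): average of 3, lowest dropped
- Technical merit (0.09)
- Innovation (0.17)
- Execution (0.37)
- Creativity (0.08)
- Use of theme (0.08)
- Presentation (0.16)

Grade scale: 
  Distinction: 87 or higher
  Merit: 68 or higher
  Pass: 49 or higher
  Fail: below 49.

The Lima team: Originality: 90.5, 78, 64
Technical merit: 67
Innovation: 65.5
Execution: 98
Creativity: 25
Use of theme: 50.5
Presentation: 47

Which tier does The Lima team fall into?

Merit

Originality: drop 64 → average of remaining 2 = 168.5/2 = 84.25
Weighted total:
  Originality 84.25 × 0.05 = 4.2125
  Technical merit 67 × 0.09 = 6.03
  Innovation 65.5 × 0.17 = 11.135
  Execution 98 × 0.37 = 36.26
  Creativity 25 × 0.08 = 2
  Use of theme 50.5 × 0.08 = 4.04
  Presentation 47 × 0.16 = 7.52
Sum = 71.1975
71.1975 is ≥ 68 and < 87 → Merit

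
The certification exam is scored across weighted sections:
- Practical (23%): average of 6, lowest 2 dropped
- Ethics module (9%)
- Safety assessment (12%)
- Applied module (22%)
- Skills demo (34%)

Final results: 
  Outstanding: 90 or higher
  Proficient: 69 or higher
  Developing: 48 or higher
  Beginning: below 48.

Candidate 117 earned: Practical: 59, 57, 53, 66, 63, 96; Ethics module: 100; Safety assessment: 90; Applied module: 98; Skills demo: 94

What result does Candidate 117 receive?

Proficient

Practical: drop 53, 57 → average of remaining 4 = 284/4 = 71
Weighted total:
  Practical 71 × 0.23 = 16.33
  Ethics module 100 × 0.09 = 9
  Safety assessment 90 × 0.12 = 10.8
  Applied module 98 × 0.22 = 21.56
  Skills demo 94 × 0.34 = 31.96
Sum = 89.65
89.65 is ≥ 69 and < 90 → Proficient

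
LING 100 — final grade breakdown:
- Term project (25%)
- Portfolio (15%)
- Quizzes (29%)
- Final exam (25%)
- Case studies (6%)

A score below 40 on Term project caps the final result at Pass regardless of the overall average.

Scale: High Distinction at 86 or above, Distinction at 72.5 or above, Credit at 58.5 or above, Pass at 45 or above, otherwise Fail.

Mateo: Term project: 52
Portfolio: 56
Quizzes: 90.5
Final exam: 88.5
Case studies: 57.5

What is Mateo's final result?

Distinction

Term project score 52 ≥ 40: minimum met.
Weighted total:
  Term project 52 × 0.25 = 13
  Portfolio 56 × 0.15 = 8.4
  Quizzes 90.5 × 0.29 = 26.245
  Final exam 88.5 × 0.25 = 22.125
  Case studies 57.5 × 0.06 = 3.45
Sum = 73.22
73.22 is ≥ 72.5 and < 86 → Distinction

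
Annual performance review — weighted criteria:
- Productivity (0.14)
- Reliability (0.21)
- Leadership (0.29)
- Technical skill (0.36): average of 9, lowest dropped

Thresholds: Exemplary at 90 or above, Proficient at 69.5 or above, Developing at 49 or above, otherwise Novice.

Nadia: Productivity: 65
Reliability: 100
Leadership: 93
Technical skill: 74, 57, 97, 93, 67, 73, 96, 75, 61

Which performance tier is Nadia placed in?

Proficient

Technical skill: drop 57 → average of remaining 8 = 636/8 = 79.5
Weighted total:
  Productivity 65 × 0.14 = 9.1
  Reliability 100 × 0.21 = 21
  Leadership 93 × 0.29 = 26.97
  Technical skill 79.5 × 0.36 = 28.62
Sum = 85.69
85.69 is ≥ 69.5 and < 90 → Proficient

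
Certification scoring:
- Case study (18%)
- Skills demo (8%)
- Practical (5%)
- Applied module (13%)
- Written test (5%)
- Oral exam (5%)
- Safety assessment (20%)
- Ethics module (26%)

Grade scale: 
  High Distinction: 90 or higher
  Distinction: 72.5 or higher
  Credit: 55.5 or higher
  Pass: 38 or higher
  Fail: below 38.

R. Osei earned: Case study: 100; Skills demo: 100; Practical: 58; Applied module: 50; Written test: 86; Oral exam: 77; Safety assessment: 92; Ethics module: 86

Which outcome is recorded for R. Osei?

Weighted total:
  Case study 100 × 0.18 = 18
  Skills demo 100 × 0.08 = 8
  Practical 58 × 0.05 = 2.9
  Applied module 50 × 0.13 = 6.5
  Written test 86 × 0.05 = 4.3
  Oral exam 77 × 0.05 = 3.85
  Safety assessment 92 × 0.2 = 18.4
  Ethics module 86 × 0.26 = 22.36
Sum = 84.31
84.31 is ≥ 72.5 and < 90 → Distinction

Distinction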